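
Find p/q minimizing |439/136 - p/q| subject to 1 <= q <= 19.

42/13

Expand x = 439/136 as a continued fraction with the Euclidean algorithm:
  439 = 3*136 + 31, so a_0 = 3.
  136 = 4*31 + 12, so a_1 = 4.
  31 = 2*12 + 7, so a_2 = 2.
  12 = 1*7 + 5, so a_3 = 1.
  7 = 1*5 + 2, so a_4 = 1.
  5 = 2*2 + 1, so a_5 = 2.
  2 = 2*1 + 0, so a_6 = 2.
so x = [3; 4, 2, 1, 1, 2, 2].
Convergents (p_i = a_i*p_{i-1} + p_{i-2}, q_i = a_i*q_{i-1} + q_{i-2} with p_{-2}=0, p_{-1}=1, q_{-2}=1, q_{-1}=0), until the denominator exceeds 19:
  i=0: a_0=3, p_0 = 3*1 + 0 = 3, q_0 = 3*0 + 1 = 1.
  i=1: a_1=4, p_1 = 4*3 + 1 = 13, q_1 = 4*1 + 0 = 4.
  i=2: a_2=2, p_2 = 2*13 + 3 = 29, q_2 = 2*4 + 1 = 9.
  i=3: a_3=1, p_3 = 1*29 + 13 = 42, q_3 = 1*9 + 4 = 13.
  i=4: a_4=1, p_4 = 1*42 + 29 = 71, q_4 = 1*13 + 9 = 22.
q_4 = 22 > 19, so the last convergent with denominator <= 19 is p_3/q_3 = 42/13.
The closest fraction with denominator <= 19 is either p_3/q_3 or the intermediate fraction (k*p_3 + p_2)/(k*q_3 + q_2) with the largest k >= 1 whose denominator stays <= 19; these approach x as k grows, and every other convergent or intermediate fraction in range is farther away.
Largest k: floor((19 - q_2)/q_3) = floor((19 - 9)/13) = 0.
Since k = 0, no intermediate fraction beyond p_3/q_3 has denominator <= 19, so the convergent 42/13 is the closest (its error is |439*13 - 42*136|/(136*13) = 5/1768).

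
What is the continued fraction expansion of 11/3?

[3; 1, 2]

Run the Euclidean algorithm on 11 and 3; the successive quotients are the partial quotients a_0, a_1, ... (each step inverts the fractional part left over by the previous one):
  11 = 3*3 + 2, so a_0 = 3.
  3 = 1*2 + 1, so a_1 = 1.
  2 = 2*1 + 0, so a_2 = 2.
The remainder reaches 0 after 3 divisions, so the expansion has 3 partial quotients, read off in order.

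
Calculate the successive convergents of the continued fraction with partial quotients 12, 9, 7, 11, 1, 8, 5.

Using the convergent recurrence p_i = a_i*p_{i-1} + p_{i-2}, q_i = a_i*q_{i-1} + q_{i-2} with p_{-2}=0, p_{-1}=1, q_{-2}=1, q_{-1}=0:
  i=0: a_0=12, p_0 = 12*1 + 0 = 12, q_0 = 12*0 + 1 = 1.
  i=1: a_1=9, p_1 = 9*12 + 1 = 109, q_1 = 9*1 + 0 = 9.
  i=2: a_2=7, p_2 = 7*109 + 12 = 775, q_2 = 7*9 + 1 = 64.
  i=3: a_3=11, p_3 = 11*775 + 109 = 8634, q_3 = 11*64 + 9 = 713.
  i=4: a_4=1, p_4 = 1*8634 + 775 = 9409, q_4 = 1*713 + 64 = 777.
  i=5: a_5=8, p_5 = 8*9409 + 8634 = 83906, q_5 = 8*777 + 713 = 6929.
  i=6: a_6=5, p_6 = 5*83906 + 9409 = 428939, q_6 = 5*6929 + 777 = 35422.

12/1, 109/9, 775/64, 8634/713, 9409/777, 83906/6929, 428939/35422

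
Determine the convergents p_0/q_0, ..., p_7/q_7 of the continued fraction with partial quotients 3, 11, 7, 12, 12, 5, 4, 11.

Using the convergent recurrence p_i = a_i*p_{i-1} + p_{i-2}, q_i = a_i*q_{i-1} + q_{i-2} with p_{-2}=0, p_{-1}=1, q_{-2}=1, q_{-1}=0:
  i=0: a_0=3, p_0 = 3*1 + 0 = 3, q_0 = 3*0 + 1 = 1.
  i=1: a_1=11, p_1 = 11*3 + 1 = 34, q_1 = 11*1 + 0 = 11.
  i=2: a_2=7, p_2 = 7*34 + 3 = 241, q_2 = 7*11 + 1 = 78.
  i=3: a_3=12, p_3 = 12*241 + 34 = 2926, q_3 = 12*78 + 11 = 947.
  i=4: a_4=12, p_4 = 12*2926 + 241 = 35353, q_4 = 12*947 + 78 = 11442.
  i=5: a_5=5, p_5 = 5*35353 + 2926 = 179691, q_5 = 5*11442 + 947 = 58157.
  i=6: a_6=4, p_6 = 4*179691 + 35353 = 754117, q_6 = 4*58157 + 11442 = 244070.
  i=7: a_7=11, p_7 = 11*754117 + 179691 = 8474978, q_7 = 11*244070 + 58157 = 2742927.

3/1, 34/11, 241/78, 2926/947, 35353/11442, 179691/58157, 754117/244070, 8474978/2742927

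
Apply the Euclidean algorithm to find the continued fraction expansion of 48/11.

Run the Euclidean algorithm on 48 and 11; the successive quotients are the partial quotients a_0, a_1, ... (each step inverts the fractional part left over by the previous one):
  48 = 4*11 + 4, so a_0 = 4.
  11 = 2*4 + 3, so a_1 = 2.
  4 = 1*3 + 1, so a_2 = 1.
  3 = 3*1 + 0, so a_3 = 3.
The remainder reaches 0 after 4 divisions, so the expansion has 4 partial quotients, read off in order.

[4; 2, 1, 3]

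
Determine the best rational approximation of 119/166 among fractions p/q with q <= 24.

Expand x = 119/166 as a continued fraction with the Euclidean algorithm:
  119 = 0*166 + 119, so a_0 = 0.
  166 = 1*119 + 47, so a_1 = 1.
  119 = 2*47 + 25, so a_2 = 2.
  47 = 1*25 + 22, so a_3 = 1.
  25 = 1*22 + 3, so a_4 = 1.
  22 = 7*3 + 1, so a_5 = 7.
  3 = 3*1 + 0, so a_6 = 3.
so x = [0; 1, 2, 1, 1, 7, 3].
Convergents (p_i = a_i*p_{i-1} + p_{i-2}, q_i = a_i*q_{i-1} + q_{i-2} with p_{-2}=0, p_{-1}=1, q_{-2}=1, q_{-1}=0), until the denominator exceeds 24:
  i=0: a_0=0, p_0 = 0*1 + 0 = 0, q_0 = 0*0 + 1 = 1.
  i=1: a_1=1, p_1 = 1*0 + 1 = 1, q_1 = 1*1 + 0 = 1.
  i=2: a_2=2, p_2 = 2*1 + 0 = 2, q_2 = 2*1 + 1 = 3.
  i=3: a_3=1, p_3 = 1*2 + 1 = 3, q_3 = 1*3 + 1 = 4.
  i=4: a_4=1, p_4 = 1*3 + 2 = 5, q_4 = 1*4 + 3 = 7.
  i=5: a_5=7, p_5 = 7*5 + 3 = 38, q_5 = 7*7 + 4 = 53.
q_5 = 53 > 24, so the last convergent with denominator <= 24 is p_4/q_4 = 5/7.
The closest fraction with denominator <= 24 is either p_4/q_4 or the intermediate fraction (k*p_4 + p_3)/(k*q_4 + q_3) with the largest k >= 1 whose denominator stays <= 24; these approach x as k grows, and every other convergent or intermediate fraction in range is farther away.
Largest k: floor((24 - q_3)/q_4) = floor((24 - 4)/7) = 2.
That gives (2*5 + 3)/(2*7 + 4) = 13/18.
Compare the errors: |x - 5/7| = |119*7 - 5*166|/(166*7) = 3/1162, and |x - 13/18| = |119*18 - 13*166|/(166*18) = 16/2988.
Cross-multiplying, 3*2988 = 8964 < 18592 = 16*1162, so 3/1162 is smaller: the convergent 5/7 is closer to x than 13/18.

5/7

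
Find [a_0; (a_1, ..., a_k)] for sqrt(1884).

[43; (2, 2, 7, 2, 28, 2, 7, 2, 2, 86)]

Write x_i = (sqrt(1884) + m_i)/d_i with (m_0, d_0) = (0, 1). a_0 = floor(sqrt(1884)) = 43, since 43^2 = 1849 <= 1884 < 1936 = 44^2.
Iterate m_{i+1} = d_i*a_i - m_i, d_{i+1} = (1884 - m_{i+1}^2)/d_i, a_{i+1} = floor((a_0 + m_{i+1})/d_{i+1}):
  m_1 = 1*43 - 0 = 43, d_1 = (1884 - 43^2)/1 = 35/1 = 35, a_1 = floor((43 + 43)/35) = 2.
  m_2 = 35*2 - 43 = 27, d_2 = (1884 - 27^2)/35 = 1155/35 = 33, a_2 = floor((43 + 27)/33) = 2.
  m_3 = 33*2 - 27 = 39, d_3 = (1884 - 39^2)/33 = 363/33 = 11, a_3 = floor((43 + 39)/11) = 7.
  m_4 = 11*7 - 39 = 38, d_4 = (1884 - 38^2)/11 = 440/11 = 40, a_4 = floor((43 + 38)/40) = 2.
  m_5 = 40*2 - 38 = 42, d_5 = (1884 - 42^2)/40 = 120/40 = 3, a_5 = floor((43 + 42)/3) = 28.
  m_6 = 3*28 - 42 = 42, d_6 = (1884 - 42^2)/3 = 120/3 = 40, a_6 = floor((43 + 42)/40) = 2.
  m_7 = 40*2 - 42 = 38, d_7 = (1884 - 38^2)/40 = 440/40 = 11, a_7 = floor((43 + 38)/11) = 7.
  m_8 = 11*7 - 38 = 39, d_8 = (1884 - 39^2)/11 = 363/11 = 33, a_8 = floor((43 + 39)/33) = 2.
  m_9 = 33*2 - 39 = 27, d_9 = (1884 - 27^2)/33 = 1155/33 = 35, a_9 = floor((43 + 27)/35) = 2.
  m_10 = 35*2 - 27 = 43, d_10 = (1884 - 43^2)/35 = 35/35 = 1, a_10 = floor((43 + 43)/1) = 86.
  m_11 = 1*86 - 43 = 43, d_11 = (1884 - 43^2)/1 = 35/1 = 35: (m_11, d_11) = (m_1, d_1) = (43, 35), so from here the quotients repeat a_1, ..., a_10; the period length is 10.
Hence the expansion of sqrt(1884) is a_0 = 43 followed by the repeating block 2, 2, 7, 2, 28, 2, 7, 2, 2, 86 (period 10).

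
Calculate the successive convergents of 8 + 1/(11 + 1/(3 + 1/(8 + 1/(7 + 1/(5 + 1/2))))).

8/1, 89/11, 275/34, 2289/283, 16298/2015, 83779/10358, 183856/22731

Using the convergent recurrence p_i = a_i*p_{i-1} + p_{i-2}, q_i = a_i*q_{i-1} + q_{i-2} with p_{-2}=0, p_{-1}=1, q_{-2}=1, q_{-1}=0:
  i=0: a_0=8, p_0 = 8*1 + 0 = 8, q_0 = 8*0 + 1 = 1.
  i=1: a_1=11, p_1 = 11*8 + 1 = 89, q_1 = 11*1 + 0 = 11.
  i=2: a_2=3, p_2 = 3*89 + 8 = 275, q_2 = 3*11 + 1 = 34.
  i=3: a_3=8, p_3 = 8*275 + 89 = 2289, q_3 = 8*34 + 11 = 283.
  i=4: a_4=7, p_4 = 7*2289 + 275 = 16298, q_4 = 7*283 + 34 = 2015.
  i=5: a_5=5, p_5 = 5*16298 + 2289 = 83779, q_5 = 5*2015 + 283 = 10358.
  i=6: a_6=2, p_6 = 2*83779 + 16298 = 183856, q_6 = 2*10358 + 2015 = 22731.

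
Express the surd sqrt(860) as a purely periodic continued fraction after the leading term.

[29; (3, 14, 3, 58)]

Write x_i = (sqrt(860) + m_i)/d_i with (m_0, d_0) = (0, 1). a_0 = floor(sqrt(860)) = 29, since 29^2 = 841 <= 860 < 900 = 30^2.
Iterate m_{i+1} = d_i*a_i - m_i, d_{i+1} = (860 - m_{i+1}^2)/d_i, a_{i+1} = floor((a_0 + m_{i+1})/d_{i+1}):
  m_1 = 1*29 - 0 = 29, d_1 = (860 - 29^2)/1 = 19/1 = 19, a_1 = floor((29 + 29)/19) = 3.
  m_2 = 19*3 - 29 = 28, d_2 = (860 - 28^2)/19 = 76/19 = 4, a_2 = floor((29 + 28)/4) = 14.
  m_3 = 4*14 - 28 = 28, d_3 = (860 - 28^2)/4 = 76/4 = 19, a_3 = floor((29 + 28)/19) = 3.
  m_4 = 19*3 - 28 = 29, d_4 = (860 - 29^2)/19 = 19/19 = 1, a_4 = floor((29 + 29)/1) = 58.
  m_5 = 1*58 - 29 = 29, d_5 = (860 - 29^2)/1 = 19/1 = 19: (m_5, d_5) = (m_1, d_1) = (29, 19), so from here the quotients repeat a_1, ..., a_4; the period length is 4.
Hence the expansion of sqrt(860) is a_0 = 29 followed by the repeating block 3, 14, 3, 58 (period 4).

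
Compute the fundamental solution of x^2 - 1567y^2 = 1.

First expand sqrt(1567) as a continued fraction. With x_i = (sqrt(1567) + m_i)/d_i and (m_0, d_0) = (0, 1): a_0 = floor(sqrt(1567)) = 39, since 39^2 = 1521 <= 1567 < 1600 = 40^2.
Iterate m_{i+1} = d_i*a_i - m_i, d_{i+1} = (1567 - m_{i+1}^2)/d_i, a_{i+1} = floor((a_0 + m_{i+1})/d_{i+1}):
  m_1 = 1*39 - 0 = 39, d_1 = (1567 - 39^2)/1 = 46/1 = 46, a_1 = floor((39 + 39)/46) = 1.
  m_2 = 46*1 - 39 = 7, d_2 = (1567 - 7^2)/46 = 1518/46 = 33, a_2 = floor((39 + 7)/33) = 1.
  m_3 = 33*1 - 7 = 26, d_3 = (1567 - 26^2)/33 = 891/33 = 27, a_3 = floor((39 + 26)/27) = 2.
  m_4 = 27*2 - 26 = 28, d_4 = (1567 - 28^2)/27 = 783/27 = 29, a_4 = floor((39 + 28)/29) = 2.
  m_5 = 29*2 - 28 = 30, d_5 = (1567 - 30^2)/29 = 667/29 = 23, a_5 = floor((39 + 30)/23) = 3.
  m_6 = 23*3 - 30 = 39, d_6 = (1567 - 39^2)/23 = 46/23 = 2, a_6 = floor((39 + 39)/2) = 39.
  m_7 = 2*39 - 39 = 39, d_7 = (1567 - 39^2)/2 = 46/2 = 23, a_7 = floor((39 + 39)/23) = 3.
  m_8 = 23*3 - 39 = 30, d_8 = (1567 - 30^2)/23 = 667/23 = 29, a_8 = floor((39 + 30)/29) = 2.
  m_9 = 29*2 - 30 = 28, d_9 = (1567 - 28^2)/29 = 783/29 = 27, a_9 = floor((39 + 28)/27) = 2.
  m_10 = 27*2 - 28 = 26, d_10 = (1567 - 26^2)/27 = 891/27 = 33, a_10 = floor((39 + 26)/33) = 1.
  m_11 = 33*1 - 26 = 7, d_11 = (1567 - 7^2)/33 = 1518/33 = 46, a_11 = floor((39 + 7)/46) = 1.
  m_12 = 46*1 - 7 = 39, d_12 = (1567 - 39^2)/46 = 46/46 = 1, a_12 = floor((39 + 39)/1) = 78.
  m_13 = 1*78 - 39 = 39, d_13 = (1567 - 39^2)/1 = 46/1 = 46: (m_13, d_13) = (m_1, d_1) = (39, 46), so from here the quotients repeat a_1, ..., a_12; the period length is 12.
So sqrt(1567) = [39; (1, 1, 2, 2, 3, 39, 3, 2, 2, 1, 1, 78)] with period length k = 12.
k is even, so the fundamental solution of x^2 - 1567y^2 = 1 is (p_{k-1}, q_{k-1}) = (p_11, q_11); compute convergents through index 11.
Convergents (p_i = a_i*p_{i-1} + p_{i-2}, q_i = a_i*q_{i-1} + q_{i-2} with p_{-2}=0, p_{-1}=1, q_{-2}=1, q_{-1}=0):
  i=0: a_0=39, p_0 = 39*1 + 0 = 39, q_0 = 39*0 + 1 = 1.
  i=1: a_1=1, p_1 = 1*39 + 1 = 40, q_1 = 1*1 + 0 = 1.
  i=2: a_2=1, p_2 = 1*40 + 39 = 79, q_2 = 1*1 + 1 = 2.
  i=3: a_3=2, p_3 = 2*79 + 40 = 198, q_3 = 2*2 + 1 = 5.
  i=4: a_4=2, p_4 = 2*198 + 79 = 475, q_4 = 2*5 + 2 = 12.
  i=5: a_5=3, p_5 = 3*475 + 198 = 1623, q_5 = 3*12 + 5 = 41.
  i=6: a_6=39, p_6 = 39*1623 + 475 = 63772, q_6 = 39*41 + 12 = 1611.
  i=7: a_7=3, p_7 = 3*63772 + 1623 = 192939, q_7 = 3*1611 + 41 = 4874.
  i=8: a_8=2, p_8 = 2*192939 + 63772 = 449650, q_8 = 2*4874 + 1611 = 11359.
  i=9: a_9=2, p_9 = 2*449650 + 192939 = 1092239, q_9 = 2*11359 + 4874 = 27592.
  i=10: a_10=1, p_10 = 1*1092239 + 449650 = 1541889, q_10 = 1*27592 + 11359 = 38951.
  i=11: a_11=1, p_11 = 1*1541889 + 1092239 = 2634128, q_11 = 1*38951 + 27592 = 66543.
Check: 2634128^2 - 1567*66543^2 = 6938630320384 - 6938630320383 = 1, so (x, y) = (2634128, 66543) solves the equation, and by the theorem it is the least positive solution.

(x, y) = (2634128, 66543)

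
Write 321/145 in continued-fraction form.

Run the Euclidean algorithm on 321 and 145; the successive quotients are the partial quotients a_0, a_1, ... (each step inverts the fractional part left over by the previous one):
  321 = 2*145 + 31, so a_0 = 2.
  145 = 4*31 + 21, so a_1 = 4.
  31 = 1*21 + 10, so a_2 = 1.
  21 = 2*10 + 1, so a_3 = 2.
  10 = 10*1 + 0, so a_4 = 10.
The remainder reaches 0 after 5 divisions, so the expansion has 5 partial quotients, read off in order.

[2; 4, 1, 2, 10]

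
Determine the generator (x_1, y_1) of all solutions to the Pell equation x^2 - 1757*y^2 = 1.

(x, y) = (503, 12)

First expand sqrt(1757) as a continued fraction. With x_i = (sqrt(1757) + m_i)/d_i and (m_0, d_0) = (0, 1): a_0 = floor(sqrt(1757)) = 41, since 41^2 = 1681 <= 1757 < 1764 = 42^2.
Iterate m_{i+1} = d_i*a_i - m_i, d_{i+1} = (1757 - m_{i+1}^2)/d_i, a_{i+1} = floor((a_0 + m_{i+1})/d_{i+1}):
  m_1 = 1*41 - 0 = 41, d_1 = (1757 - 41^2)/1 = 76/1 = 76, a_1 = floor((41 + 41)/76) = 1.
  m_2 = 76*1 - 41 = 35, d_2 = (1757 - 35^2)/76 = 532/76 = 7, a_2 = floor((41 + 35)/7) = 10.
  m_3 = 7*10 - 35 = 35, d_3 = (1757 - 35^2)/7 = 532/7 = 76, a_3 = floor((41 + 35)/76) = 1.
  m_4 = 76*1 - 35 = 41, d_4 = (1757 - 41^2)/76 = 76/76 = 1, a_4 = floor((41 + 41)/1) = 82.
  m_5 = 1*82 - 41 = 41, d_5 = (1757 - 41^2)/1 = 76/1 = 76: (m_5, d_5) = (m_1, d_1) = (41, 76), so from here the quotients repeat a_1, ..., a_4; the period length is 4.
So sqrt(1757) = [41; (1, 10, 1, 82)] with period length k = 4.
k is even, so the fundamental solution of x^2 - 1757y^2 = 1 is (p_{k-1}, q_{k-1}) = (p_3, q_3); compute convergents through index 3.
Convergents (p_i = a_i*p_{i-1} + p_{i-2}, q_i = a_i*q_{i-1} + q_{i-2} with p_{-2}=0, p_{-1}=1, q_{-2}=1, q_{-1}=0):
  i=0: a_0=41, p_0 = 41*1 + 0 = 41, q_0 = 41*0 + 1 = 1.
  i=1: a_1=1, p_1 = 1*41 + 1 = 42, q_1 = 1*1 + 0 = 1.
  i=2: a_2=10, p_2 = 10*42 + 41 = 461, q_2 = 10*1 + 1 = 11.
  i=3: a_3=1, p_3 = 1*461 + 42 = 503, q_3 = 1*11 + 1 = 12.
Check: 503^2 - 1757*12^2 = 253009 - 253008 = 1, so (x, y) = (503, 12) solves the equation, and by the theorem it is the least positive solution.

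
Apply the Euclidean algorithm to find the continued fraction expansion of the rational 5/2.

[2; 2]

Run the Euclidean algorithm on 5 and 2; the successive quotients are the partial quotients a_0, a_1, ... (each step inverts the fractional part left over by the previous one):
  5 = 2*2 + 1, so a_0 = 2.
  2 = 2*1 + 0, so a_1 = 2.
The remainder reaches 0 after 2 divisions, so the expansion has 2 partial quotients, read off in order.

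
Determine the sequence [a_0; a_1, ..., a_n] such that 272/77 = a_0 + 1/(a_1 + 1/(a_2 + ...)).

[3; 1, 1, 7, 5]

Run the Euclidean algorithm on 272 and 77; the successive quotients are the partial quotients a_0, a_1, ... (each step inverts the fractional part left over by the previous one):
  272 = 3*77 + 41, so a_0 = 3.
  77 = 1*41 + 36, so a_1 = 1.
  41 = 1*36 + 5, so a_2 = 1.
  36 = 7*5 + 1, so a_3 = 7.
  5 = 5*1 + 0, so a_4 = 5.
The remainder reaches 0 after 5 divisions, so the expansion has 5 partial quotients, read off in order.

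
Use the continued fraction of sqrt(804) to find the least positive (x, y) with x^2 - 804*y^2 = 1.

First expand sqrt(804) as a continued fraction. With x_i = (sqrt(804) + m_i)/d_i and (m_0, d_0) = (0, 1): a_0 = floor(sqrt(804)) = 28, since 28^2 = 784 <= 804 < 841 = 29^2.
Iterate m_{i+1} = d_i*a_i - m_i, d_{i+1} = (804 - m_{i+1}^2)/d_i, a_{i+1} = floor((a_0 + m_{i+1})/d_{i+1}):
  m_1 = 1*28 - 0 = 28, d_1 = (804 - 28^2)/1 = 20/1 = 20, a_1 = floor((28 + 28)/20) = 2.
  m_2 = 20*2 - 28 = 12, d_2 = (804 - 12^2)/20 = 660/20 = 33, a_2 = floor((28 + 12)/33) = 1.
  m_3 = 33*1 - 12 = 21, d_3 = (804 - 21^2)/33 = 363/33 = 11, a_3 = floor((28 + 21)/11) = 4.
  m_4 = 11*4 - 21 = 23, d_4 = (804 - 23^2)/11 = 275/11 = 25, a_4 = floor((28 + 23)/25) = 2.
  m_5 = 25*2 - 23 = 27, d_5 = (804 - 27^2)/25 = 75/25 = 3, a_5 = floor((28 + 27)/3) = 18.
  m_6 = 3*18 - 27 = 27, d_6 = (804 - 27^2)/3 = 75/3 = 25, a_6 = floor((28 + 27)/25) = 2.
  m_7 = 25*2 - 27 = 23, d_7 = (804 - 23^2)/25 = 275/25 = 11, a_7 = floor((28 + 23)/11) = 4.
  m_8 = 11*4 - 23 = 21, d_8 = (804 - 21^2)/11 = 363/11 = 33, a_8 = floor((28 + 21)/33) = 1.
  m_9 = 33*1 - 21 = 12, d_9 = (804 - 12^2)/33 = 660/33 = 20, a_9 = floor((28 + 12)/20) = 2.
  m_10 = 20*2 - 12 = 28, d_10 = (804 - 28^2)/20 = 20/20 = 1, a_10 = floor((28 + 28)/1) = 56.
  m_11 = 1*56 - 28 = 28, d_11 = (804 - 28^2)/1 = 20/1 = 20: (m_11, d_11) = (m_1, d_1) = (28, 20), so from here the quotients repeat a_1, ..., a_10; the period length is 10.
So sqrt(804) = [28; (2, 1, 4, 2, 18, 2, 4, 1, 2, 56)] with period length k = 10.
k is even, so the fundamental solution of x^2 - 804y^2 = 1 is (p_{k-1}, q_{k-1}) = (p_9, q_9); compute convergents through index 9.
Convergents (p_i = a_i*p_{i-1} + p_{i-2}, q_i = a_i*q_{i-1} + q_{i-2} with p_{-2}=0, p_{-1}=1, q_{-2}=1, q_{-1}=0):
  i=0: a_0=28, p_0 = 28*1 + 0 = 28, q_0 = 28*0 + 1 = 1.
  i=1: a_1=2, p_1 = 2*28 + 1 = 57, q_1 = 2*1 + 0 = 2.
  i=2: a_2=1, p_2 = 1*57 + 28 = 85, q_2 = 1*2 + 1 = 3.
  i=3: a_3=4, p_3 = 4*85 + 57 = 397, q_3 = 4*3 + 2 = 14.
  i=4: a_4=2, p_4 = 2*397 + 85 = 879, q_4 = 2*14 + 3 = 31.
  i=5: a_5=18, p_5 = 18*879 + 397 = 16219, q_5 = 18*31 + 14 = 572.
  i=6: a_6=2, p_6 = 2*16219 + 879 = 33317, q_6 = 2*572 + 31 = 1175.
  i=7: a_7=4, p_7 = 4*33317 + 16219 = 149487, q_7 = 4*1175 + 572 = 5272.
  i=8: a_8=1, p_8 = 1*149487 + 33317 = 182804, q_8 = 1*5272 + 1175 = 6447.
  i=9: a_9=2, p_9 = 2*182804 + 149487 = 515095, q_9 = 2*6447 + 5272 = 18166.
Check: 515095^2 - 804*18166^2 = 265322859025 - 265322859024 = 1, so (x, y) = (515095, 18166) solves the equation, and by the theorem it is the least positive solution.

(x, y) = (515095, 18166)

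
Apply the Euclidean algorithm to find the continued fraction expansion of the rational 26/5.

[5; 5]

Run the Euclidean algorithm on 26 and 5; the successive quotients are the partial quotients a_0, a_1, ... (each step inverts the fractional part left over by the previous one):
  26 = 5*5 + 1, so a_0 = 5.
  5 = 5*1 + 0, so a_1 = 5.
The remainder reaches 0 after 2 divisions, so the expansion has 2 partial quotients, read off in order.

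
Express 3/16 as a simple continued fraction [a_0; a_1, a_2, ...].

Run the Euclidean algorithm on 3 and 16; the successive quotients are the partial quotients a_0, a_1, ... (each step inverts the fractional part left over by the previous one):
  3 = 0*16 + 3, so a_0 = 0.
  16 = 5*3 + 1, so a_1 = 5.
  3 = 3*1 + 0, so a_2 = 3.
The remainder reaches 0 after 3 divisions, so the expansion has 3 partial quotients, read off in order.

[0; 5, 3]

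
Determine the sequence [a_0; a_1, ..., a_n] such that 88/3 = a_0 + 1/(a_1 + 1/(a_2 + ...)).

Run the Euclidean algorithm on 88 and 3; the successive quotients are the partial quotients a_0, a_1, ... (each step inverts the fractional part left over by the previous one):
  88 = 29*3 + 1, so a_0 = 29.
  3 = 3*1 + 0, so a_1 = 3.
The remainder reaches 0 after 2 divisions, so the expansion has 2 partial quotients, read off in order.

[29; 3]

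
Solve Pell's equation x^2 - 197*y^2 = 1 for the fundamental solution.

(x, y) = (393, 28)

First expand sqrt(197) as a continued fraction. With x_i = (sqrt(197) + m_i)/d_i and (m_0, d_0) = (0, 1): a_0 = floor(sqrt(197)) = 14, since 14^2 = 196 <= 197 < 225 = 15^2.
Iterate m_{i+1} = d_i*a_i - m_i, d_{i+1} = (197 - m_{i+1}^2)/d_i, a_{i+1} = floor((a_0 + m_{i+1})/d_{i+1}):
  m_1 = 1*14 - 0 = 14, d_1 = (197 - 14^2)/1 = 1/1 = 1, a_1 = floor((14 + 14)/1) = 28.
  m_2 = 1*28 - 14 = 14, d_2 = (197 - 14^2)/1 = 1/1 = 1: (m_2, d_2) = (m_1, d_1) = (14, 1), so from here the quotient a_1 repeats; the period length is 1.
So sqrt(197) = [14; (28)] with period length k = 1.
k is odd, so (p_{k-1}, q_{k-1}) only solves x^2 - 197y^2 = -1 and the fundamental solution of x^2 - 197y^2 = 1 is (p_{2k-1}, q_{2k-1}) = (p_1, q_1); compute convergents through index 1, running through the period twice.
Convergents (p_i = a_i*p_{i-1} + p_{i-2}, q_i = a_i*q_{i-1} + q_{i-2} with p_{-2}=0, p_{-1}=1, q_{-2}=1, q_{-1}=0):
  i=0: a_0=14, p_0 = 14*1 + 0 = 14, q_0 = 14*0 + 1 = 1.
  i=1: a_1=28, p_1 = 28*14 + 1 = 393, q_1 = 28*1 + 0 = 28.
Indeed p_0^2 - 197*q_0^2 = 196 - 197 = -1, not +1.
Check: 393^2 - 197*28^2 = 154449 - 154448 = 1, so (x, y) = (393, 28) solves the equation, and by the theorem it is the least positive solution.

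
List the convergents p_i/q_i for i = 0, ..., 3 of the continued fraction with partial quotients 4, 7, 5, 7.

4/1, 29/7, 149/36, 1072/259

Using the convergent recurrence p_i = a_i*p_{i-1} + p_{i-2}, q_i = a_i*q_{i-1} + q_{i-2} with p_{-2}=0, p_{-1}=1, q_{-2}=1, q_{-1}=0:
  i=0: a_0=4, p_0 = 4*1 + 0 = 4, q_0 = 4*0 + 1 = 1.
  i=1: a_1=7, p_1 = 7*4 + 1 = 29, q_1 = 7*1 + 0 = 7.
  i=2: a_2=5, p_2 = 5*29 + 4 = 149, q_2 = 5*7 + 1 = 36.
  i=3: a_3=7, p_3 = 7*149 + 29 = 1072, q_3 = 7*36 + 7 = 259.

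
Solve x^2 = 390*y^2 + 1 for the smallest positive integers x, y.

(x, y) = (79, 4)

First expand sqrt(390) as a continued fraction. With x_i = (sqrt(390) + m_i)/d_i and (m_0, d_0) = (0, 1): a_0 = floor(sqrt(390)) = 19, since 19^2 = 361 <= 390 < 400 = 20^2.
Iterate m_{i+1} = d_i*a_i - m_i, d_{i+1} = (390 - m_{i+1}^2)/d_i, a_{i+1} = floor((a_0 + m_{i+1})/d_{i+1}):
  m_1 = 1*19 - 0 = 19, d_1 = (390 - 19^2)/1 = 29/1 = 29, a_1 = floor((19 + 19)/29) = 1.
  m_2 = 29*1 - 19 = 10, d_2 = (390 - 10^2)/29 = 290/29 = 10, a_2 = floor((19 + 10)/10) = 2.
  m_3 = 10*2 - 10 = 10, d_3 = (390 - 10^2)/10 = 290/10 = 29, a_3 = floor((19 + 10)/29) = 1.
  m_4 = 29*1 - 10 = 19, d_4 = (390 - 19^2)/29 = 29/29 = 1, a_4 = floor((19 + 19)/1) = 38.
  m_5 = 1*38 - 19 = 19, d_5 = (390 - 19^2)/1 = 29/1 = 29: (m_5, d_5) = (m_1, d_1) = (19, 29), so from here the quotients repeat a_1, ..., a_4; the period length is 4.
So sqrt(390) = [19; (1, 2, 1, 38)] with period length k = 4.
k is even, so the fundamental solution of x^2 - 390y^2 = 1 is (p_{k-1}, q_{k-1}) = (p_3, q_3); compute convergents through index 3.
Convergents (p_i = a_i*p_{i-1} + p_{i-2}, q_i = a_i*q_{i-1} + q_{i-2} with p_{-2}=0, p_{-1}=1, q_{-2}=1, q_{-1}=0):
  i=0: a_0=19, p_0 = 19*1 + 0 = 19, q_0 = 19*0 + 1 = 1.
  i=1: a_1=1, p_1 = 1*19 + 1 = 20, q_1 = 1*1 + 0 = 1.
  i=2: a_2=2, p_2 = 2*20 + 19 = 59, q_2 = 2*1 + 1 = 3.
  i=3: a_3=1, p_3 = 1*59 + 20 = 79, q_3 = 1*3 + 1 = 4.
Check: 79^2 - 390*4^2 = 6241 - 6240 = 1, so (x, y) = (79, 4) solves the equation, and by the theorem it is the least positive solution.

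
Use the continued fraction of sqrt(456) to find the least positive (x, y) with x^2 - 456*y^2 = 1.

(x, y) = (1025, 48)

First expand sqrt(456) as a continued fraction. With x_i = (sqrt(456) + m_i)/d_i and (m_0, d_0) = (0, 1): a_0 = floor(sqrt(456)) = 21, since 21^2 = 441 <= 456 < 484 = 22^2.
Iterate m_{i+1} = d_i*a_i - m_i, d_{i+1} = (456 - m_{i+1}^2)/d_i, a_{i+1} = floor((a_0 + m_{i+1})/d_{i+1}):
  m_1 = 1*21 - 0 = 21, d_1 = (456 - 21^2)/1 = 15/1 = 15, a_1 = floor((21 + 21)/15) = 2.
  m_2 = 15*2 - 21 = 9, d_2 = (456 - 9^2)/15 = 375/15 = 25, a_2 = floor((21 + 9)/25) = 1.
  m_3 = 25*1 - 9 = 16, d_3 = (456 - 16^2)/25 = 200/25 = 8, a_3 = floor((21 + 16)/8) = 4.
  m_4 = 8*4 - 16 = 16, d_4 = (456 - 16^2)/8 = 200/8 = 25, a_4 = floor((21 + 16)/25) = 1.
  m_5 = 25*1 - 16 = 9, d_5 = (456 - 9^2)/25 = 375/25 = 15, a_5 = floor((21 + 9)/15) = 2.
  m_6 = 15*2 - 9 = 21, d_6 = (456 - 21^2)/15 = 15/15 = 1, a_6 = floor((21 + 21)/1) = 42.
  m_7 = 1*42 - 21 = 21, d_7 = (456 - 21^2)/1 = 15/1 = 15: (m_7, d_7) = (m_1, d_1) = (21, 15), so from here the quotients repeat a_1, ..., a_6; the period length is 6.
So sqrt(456) = [21; (2, 1, 4, 1, 2, 42)] with period length k = 6.
k is even, so the fundamental solution of x^2 - 456y^2 = 1 is (p_{k-1}, q_{k-1}) = (p_5, q_5); compute convergents through index 5.
Convergents (p_i = a_i*p_{i-1} + p_{i-2}, q_i = a_i*q_{i-1} + q_{i-2} with p_{-2}=0, p_{-1}=1, q_{-2}=1, q_{-1}=0):
  i=0: a_0=21, p_0 = 21*1 + 0 = 21, q_0 = 21*0 + 1 = 1.
  i=1: a_1=2, p_1 = 2*21 + 1 = 43, q_1 = 2*1 + 0 = 2.
  i=2: a_2=1, p_2 = 1*43 + 21 = 64, q_2 = 1*2 + 1 = 3.
  i=3: a_3=4, p_3 = 4*64 + 43 = 299, q_3 = 4*3 + 2 = 14.
  i=4: a_4=1, p_4 = 1*299 + 64 = 363, q_4 = 1*14 + 3 = 17.
  i=5: a_5=2, p_5 = 2*363 + 299 = 1025, q_5 = 2*17 + 14 = 48.
Check: 1025^2 - 456*48^2 = 1050625 - 1050624 = 1, so (x, y) = (1025, 48) solves the equation, and by the theorem it is the least positive solution.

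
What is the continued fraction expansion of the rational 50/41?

[1; 4, 1, 1, 4]

Run the Euclidean algorithm on 50 and 41; the successive quotients are the partial quotients a_0, a_1, ... (each step inverts the fractional part left over by the previous one):
  50 = 1*41 + 9, so a_0 = 1.
  41 = 4*9 + 5, so a_1 = 4.
  9 = 1*5 + 4, so a_2 = 1.
  5 = 1*4 + 1, so a_3 = 1.
  4 = 4*1 + 0, so a_4 = 4.
The remainder reaches 0 after 5 divisions, so the expansion has 5 partial quotients, read off in order.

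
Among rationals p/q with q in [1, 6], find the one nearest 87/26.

Expand x = 87/26 as a continued fraction with the Euclidean algorithm:
  87 = 3*26 + 9, so a_0 = 3.
  26 = 2*9 + 8, so a_1 = 2.
  9 = 1*8 + 1, so a_2 = 1.
  8 = 8*1 + 0, so a_3 = 8.
so x = [3; 2, 1, 8].
Convergents (p_i = a_i*p_{i-1} + p_{i-2}, q_i = a_i*q_{i-1} + q_{i-2} with p_{-2}=0, p_{-1}=1, q_{-2}=1, q_{-1}=0), until the denominator exceeds 6:
  i=0: a_0=3, p_0 = 3*1 + 0 = 3, q_0 = 3*0 + 1 = 1.
  i=1: a_1=2, p_1 = 2*3 + 1 = 7, q_1 = 2*1 + 0 = 2.
  i=2: a_2=1, p_2 = 1*7 + 3 = 10, q_2 = 1*2 + 1 = 3.
  i=3: a_3=8, p_3 = 8*10 + 7 = 87, q_3 = 8*3 + 2 = 26.
q_3 = 26 > 6, so the last convergent with denominator <= 6 is p_2/q_2 = 10/3.
The closest fraction with denominator <= 6 is either p_2/q_2 or the intermediate fraction (k*p_2 + p_1)/(k*q_2 + q_1) with the largest k >= 1 whose denominator stays <= 6; these approach x as k grows, and every other convergent or intermediate fraction in range is farther away.
Largest k: floor((6 - q_1)/q_2) = floor((6 - 2)/3) = 1.
That gives (1*10 + 7)/(1*3 + 2) = 17/5.
Compare the errors: |x - 10/3| = |87*3 - 10*26|/(26*3) = 1/78, and |x - 17/5| = |87*5 - 17*26|/(26*5) = 7/130.
Cross-multiplying, 1*130 = 130 < 546 = 7*78, so 1/78 is smaller: the convergent 10/3 is closer to x than 17/5.

10/3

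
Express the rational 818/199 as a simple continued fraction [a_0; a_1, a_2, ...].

[4; 9, 22]

Run the Euclidean algorithm on 818 and 199; the successive quotients are the partial quotients a_0, a_1, ... (each step inverts the fractional part left over by the previous one):
  818 = 4*199 + 22, so a_0 = 4.
  199 = 9*22 + 1, so a_1 = 9.
  22 = 22*1 + 0, so a_2 = 22.
The remainder reaches 0 after 3 divisions, so the expansion has 3 partial quotients, read off in order.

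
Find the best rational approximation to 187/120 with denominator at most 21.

14/9

Expand x = 187/120 as a continued fraction with the Euclidean algorithm:
  187 = 1*120 + 67, so a_0 = 1.
  120 = 1*67 + 53, so a_1 = 1.
  67 = 1*53 + 14, so a_2 = 1.
  53 = 3*14 + 11, so a_3 = 3.
  14 = 1*11 + 3, so a_4 = 1.
  11 = 3*3 + 2, so a_5 = 3.
  3 = 1*2 + 1, so a_6 = 1.
  2 = 2*1 + 0, so a_7 = 2.
so x = [1; 1, 1, 3, 1, 3, 1, 2].
Convergents (p_i = a_i*p_{i-1} + p_{i-2}, q_i = a_i*q_{i-1} + q_{i-2} with p_{-2}=0, p_{-1}=1, q_{-2}=1, q_{-1}=0), until the denominator exceeds 21:
  i=0: a_0=1, p_0 = 1*1 + 0 = 1, q_0 = 1*0 + 1 = 1.
  i=1: a_1=1, p_1 = 1*1 + 1 = 2, q_1 = 1*1 + 0 = 1.
  i=2: a_2=1, p_2 = 1*2 + 1 = 3, q_2 = 1*1 + 1 = 2.
  i=3: a_3=3, p_3 = 3*3 + 2 = 11, q_3 = 3*2 + 1 = 7.
  i=4: a_4=1, p_4 = 1*11 + 3 = 14, q_4 = 1*7 + 2 = 9.
  i=5: a_5=3, p_5 = 3*14 + 11 = 53, q_5 = 3*9 + 7 = 34.
q_5 = 34 > 21, so the last convergent with denominator <= 21 is p_4/q_4 = 14/9.
The closest fraction with denominator <= 21 is either p_4/q_4 or the intermediate fraction (k*p_4 + p_3)/(k*q_4 + q_3) with the largest k >= 1 whose denominator stays <= 21; these approach x as k grows, and every other convergent or intermediate fraction in range is farther away.
Largest k: floor((21 - q_3)/q_4) = floor((21 - 7)/9) = 1.
That gives (1*14 + 11)/(1*9 + 7) = 25/16.
Compare the errors: |x - 14/9| = |187*9 - 14*120|/(120*9) = 3/1080, and |x - 25/16| = |187*16 - 25*120|/(120*16) = 8/1920.
Cross-multiplying, 3*1920 = 5760 < 8640 = 8*1080, so 3/1080 is smaller: the convergent 14/9 is closer to x than 25/16.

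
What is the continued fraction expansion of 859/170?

Run the Euclidean algorithm on 859 and 170; the successive quotients are the partial quotients a_0, a_1, ... (each step inverts the fractional part left over by the previous one):
  859 = 5*170 + 9, so a_0 = 5.
  170 = 18*9 + 8, so a_1 = 18.
  9 = 1*8 + 1, so a_2 = 1.
  8 = 8*1 + 0, so a_3 = 8.
The remainder reaches 0 after 4 divisions, so the expansion has 4 partial quotients, read off in order.

[5; 18, 1, 8]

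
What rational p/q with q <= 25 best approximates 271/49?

94/17

Expand x = 271/49 as a continued fraction with the Euclidean algorithm:
  271 = 5*49 + 26, so a_0 = 5.
  49 = 1*26 + 23, so a_1 = 1.
  26 = 1*23 + 3, so a_2 = 1.
  23 = 7*3 + 2, so a_3 = 7.
  3 = 1*2 + 1, so a_4 = 1.
  2 = 2*1 + 0, so a_5 = 2.
so x = [5; 1, 1, 7, 1, 2].
Convergents (p_i = a_i*p_{i-1} + p_{i-2}, q_i = a_i*q_{i-1} + q_{i-2} with p_{-2}=0, p_{-1}=1, q_{-2}=1, q_{-1}=0), until the denominator exceeds 25:
  i=0: a_0=5, p_0 = 5*1 + 0 = 5, q_0 = 5*0 + 1 = 1.
  i=1: a_1=1, p_1 = 1*5 + 1 = 6, q_1 = 1*1 + 0 = 1.
  i=2: a_2=1, p_2 = 1*6 + 5 = 11, q_2 = 1*1 + 1 = 2.
  i=3: a_3=7, p_3 = 7*11 + 6 = 83, q_3 = 7*2 + 1 = 15.
  i=4: a_4=1, p_4 = 1*83 + 11 = 94, q_4 = 1*15 + 2 = 17.
  i=5: a_5=2, p_5 = 2*94 + 83 = 271, q_5 = 2*17 + 15 = 49.
q_5 = 49 > 25, so the last convergent with denominator <= 25 is p_4/q_4 = 94/17.
The closest fraction with denominator <= 25 is either p_4/q_4 or the intermediate fraction (k*p_4 + p_3)/(k*q_4 + q_3) with the largest k >= 1 whose denominator stays <= 25; these approach x as k grows, and every other convergent or intermediate fraction in range is farther away.
Largest k: floor((25 - q_3)/q_4) = floor((25 - 15)/17) = 0.
Since k = 0, no intermediate fraction beyond p_4/q_4 has denominator <= 25, so the convergent 94/17 is the closest (its error is |271*17 - 94*49|/(49*17) = 1/833).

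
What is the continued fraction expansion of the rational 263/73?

Run the Euclidean algorithm on 263 and 73; the successive quotients are the partial quotients a_0, a_1, ... (each step inverts the fractional part left over by the previous one):
  263 = 3*73 + 44, so a_0 = 3.
  73 = 1*44 + 29, so a_1 = 1.
  44 = 1*29 + 15, so a_2 = 1.
  29 = 1*15 + 14, so a_3 = 1.
  15 = 1*14 + 1, so a_4 = 1.
  14 = 14*1 + 0, so a_5 = 14.
The remainder reaches 0 after 6 divisions, so the expansion has 6 partial quotients, read off in order.

[3; 1, 1, 1, 1, 14]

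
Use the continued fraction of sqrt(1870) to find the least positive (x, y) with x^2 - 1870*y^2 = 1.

(x, y) = (19682191, 455148)

First expand sqrt(1870) as a continued fraction. With x_i = (sqrt(1870) + m_i)/d_i and (m_0, d_0) = (0, 1): a_0 = floor(sqrt(1870)) = 43, since 43^2 = 1849 <= 1870 < 1936 = 44^2.
Iterate m_{i+1} = d_i*a_i - m_i, d_{i+1} = (1870 - m_{i+1}^2)/d_i, a_{i+1} = floor((a_0 + m_{i+1})/d_{i+1}):
  m_1 = 1*43 - 0 = 43, d_1 = (1870 - 43^2)/1 = 21/1 = 21, a_1 = floor((43 + 43)/21) = 4.
  m_2 = 21*4 - 43 = 41, d_2 = (1870 - 41^2)/21 = 189/21 = 9, a_2 = floor((43 + 41)/9) = 9.
  m_3 = 9*9 - 41 = 40, d_3 = (1870 - 40^2)/9 = 270/9 = 30, a_3 = floor((43 + 40)/30) = 2.
  m_4 = 30*2 - 40 = 20, d_4 = (1870 - 20^2)/30 = 1470/30 = 49, a_4 = floor((43 + 20)/49) = 1.
  m_5 = 49*1 - 20 = 29, d_5 = (1870 - 29^2)/49 = 1029/49 = 21, a_5 = floor((43 + 29)/21) = 3.
  m_6 = 21*3 - 29 = 34, d_6 = (1870 - 34^2)/21 = 714/21 = 34, a_6 = floor((43 + 34)/34) = 2.
  m_7 = 34*2 - 34 = 34, d_7 = (1870 - 34^2)/34 = 714/34 = 21, a_7 = floor((43 + 34)/21) = 3.
  m_8 = 21*3 - 34 = 29, d_8 = (1870 - 29^2)/21 = 1029/21 = 49, a_8 = floor((43 + 29)/49) = 1.
  m_9 = 49*1 - 29 = 20, d_9 = (1870 - 20^2)/49 = 1470/49 = 30, a_9 = floor((43 + 20)/30) = 2.
  m_10 = 30*2 - 20 = 40, d_10 = (1870 - 40^2)/30 = 270/30 = 9, a_10 = floor((43 + 40)/9) = 9.
  m_11 = 9*9 - 40 = 41, d_11 = (1870 - 41^2)/9 = 189/9 = 21, a_11 = floor((43 + 41)/21) = 4.
  m_12 = 21*4 - 41 = 43, d_12 = (1870 - 43^2)/21 = 21/21 = 1, a_12 = floor((43 + 43)/1) = 86.
  m_13 = 1*86 - 43 = 43, d_13 = (1870 - 43^2)/1 = 21/1 = 21: (m_13, d_13) = (m_1, d_1) = (43, 21), so from here the quotients repeat a_1, ..., a_12; the period length is 12.
So sqrt(1870) = [43; (4, 9, 2, 1, 3, 2, 3, 1, 2, 9, 4, 86)] with period length k = 12.
k is even, so the fundamental solution of x^2 - 1870y^2 = 1 is (p_{k-1}, q_{k-1}) = (p_11, q_11); compute convergents through index 11.
Convergents (p_i = a_i*p_{i-1} + p_{i-2}, q_i = a_i*q_{i-1} + q_{i-2} with p_{-2}=0, p_{-1}=1, q_{-2}=1, q_{-1}=0):
  i=0: a_0=43, p_0 = 43*1 + 0 = 43, q_0 = 43*0 + 1 = 1.
  i=1: a_1=4, p_1 = 4*43 + 1 = 173, q_1 = 4*1 + 0 = 4.
  i=2: a_2=9, p_2 = 9*173 + 43 = 1600, q_2 = 9*4 + 1 = 37.
  i=3: a_3=2, p_3 = 2*1600 + 173 = 3373, q_3 = 2*37 + 4 = 78.
  i=4: a_4=1, p_4 = 1*3373 + 1600 = 4973, q_4 = 1*78 + 37 = 115.
  i=5: a_5=3, p_5 = 3*4973 + 3373 = 18292, q_5 = 3*115 + 78 = 423.
  i=6: a_6=2, p_6 = 2*18292 + 4973 = 41557, q_6 = 2*423 + 115 = 961.
  i=7: a_7=3, p_7 = 3*41557 + 18292 = 142963, q_7 = 3*961 + 423 = 3306.
  i=8: a_8=1, p_8 = 1*142963 + 41557 = 184520, q_8 = 1*3306 + 961 = 4267.
  i=9: a_9=2, p_9 = 2*184520 + 142963 = 512003, q_9 = 2*4267 + 3306 = 11840.
  i=10: a_10=9, p_10 = 9*512003 + 184520 = 4792547, q_10 = 9*11840 + 4267 = 110827.
  i=11: a_11=4, p_11 = 4*4792547 + 512003 = 19682191, q_11 = 4*110827 + 11840 = 455148.
Check: 19682191^2 - 1870*455148^2 = 387388642560481 - 387388642560480 = 1, so (x, y) = (19682191, 455148) solves the equation, and by the theorem it is the least positive solution.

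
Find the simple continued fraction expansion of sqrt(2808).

Write x_i = (sqrt(2808) + m_i)/d_i with (m_0, d_0) = (0, 1). a_0 = floor(sqrt(2808)) = 52, since 52^2 = 2704 <= 2808 < 2809 = 53^2.
Iterate m_{i+1} = d_i*a_i - m_i, d_{i+1} = (2808 - m_{i+1}^2)/d_i, a_{i+1} = floor((a_0 + m_{i+1})/d_{i+1}):
  m_1 = 1*52 - 0 = 52, d_1 = (2808 - 52^2)/1 = 104/1 = 104, a_1 = floor((52 + 52)/104) = 1.
  m_2 = 104*1 - 52 = 52, d_2 = (2808 - 52^2)/104 = 104/104 = 1, a_2 = floor((52 + 52)/1) = 104.
  m_3 = 1*104 - 52 = 52, d_3 = (2808 - 52^2)/1 = 104/1 = 104: (m_3, d_3) = (m_1, d_1) = (52, 104), so from here the quotients repeat a_1, a_2; the period length is 2.
Hence the expansion of sqrt(2808) is a_0 = 52 followed by the repeating block 1, 104 (period 2).

[52; (1, 104)]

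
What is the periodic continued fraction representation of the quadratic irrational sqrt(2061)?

[45; (2, 1, 1, 22, 10, 22, 1, 1, 2, 90)]

Write x_i = (sqrt(2061) + m_i)/d_i with (m_0, d_0) = (0, 1). a_0 = floor(sqrt(2061)) = 45, since 45^2 = 2025 <= 2061 < 2116 = 46^2.
Iterate m_{i+1} = d_i*a_i - m_i, d_{i+1} = (2061 - m_{i+1}^2)/d_i, a_{i+1} = floor((a_0 + m_{i+1})/d_{i+1}):
  m_1 = 1*45 - 0 = 45, d_1 = (2061 - 45^2)/1 = 36/1 = 36, a_1 = floor((45 + 45)/36) = 2.
  m_2 = 36*2 - 45 = 27, d_2 = (2061 - 27^2)/36 = 1332/36 = 37, a_2 = floor((45 + 27)/37) = 1.
  m_3 = 37*1 - 27 = 10, d_3 = (2061 - 10^2)/37 = 1961/37 = 53, a_3 = floor((45 + 10)/53) = 1.
  m_4 = 53*1 - 10 = 43, d_4 = (2061 - 43^2)/53 = 212/53 = 4, a_4 = floor((45 + 43)/4) = 22.
  m_5 = 4*22 - 43 = 45, d_5 = (2061 - 45^2)/4 = 36/4 = 9, a_5 = floor((45 + 45)/9) = 10.
  m_6 = 9*10 - 45 = 45, d_6 = (2061 - 45^2)/9 = 36/9 = 4, a_6 = floor((45 + 45)/4) = 22.
  m_7 = 4*22 - 45 = 43, d_7 = (2061 - 43^2)/4 = 212/4 = 53, a_7 = floor((45 + 43)/53) = 1.
  m_8 = 53*1 - 43 = 10, d_8 = (2061 - 10^2)/53 = 1961/53 = 37, a_8 = floor((45 + 10)/37) = 1.
  m_9 = 37*1 - 10 = 27, d_9 = (2061 - 27^2)/37 = 1332/37 = 36, a_9 = floor((45 + 27)/36) = 2.
  m_10 = 36*2 - 27 = 45, d_10 = (2061 - 45^2)/36 = 36/36 = 1, a_10 = floor((45 + 45)/1) = 90.
  m_11 = 1*90 - 45 = 45, d_11 = (2061 - 45^2)/1 = 36/1 = 36: (m_11, d_11) = (m_1, d_1) = (45, 36), so from here the quotients repeat a_1, ..., a_10; the period length is 10.
Hence the expansion of sqrt(2061) is a_0 = 45 followed by the repeating block 2, 1, 1, 22, 10, 22, 1, 1, 2, 90 (period 10).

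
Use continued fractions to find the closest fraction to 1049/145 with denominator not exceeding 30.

Expand x = 1049/145 as a continued fraction with the Euclidean algorithm:
  1049 = 7*145 + 34, so a_0 = 7.
  145 = 4*34 + 9, so a_1 = 4.
  34 = 3*9 + 7, so a_2 = 3.
  9 = 1*7 + 2, so a_3 = 1.
  7 = 3*2 + 1, so a_4 = 3.
  2 = 2*1 + 0, so a_5 = 2.
so x = [7; 4, 3, 1, 3, 2].
Convergents (p_i = a_i*p_{i-1} + p_{i-2}, q_i = a_i*q_{i-1} + q_{i-2} with p_{-2}=0, p_{-1}=1, q_{-2}=1, q_{-1}=0), until the denominator exceeds 30:
  i=0: a_0=7, p_0 = 7*1 + 0 = 7, q_0 = 7*0 + 1 = 1.
  i=1: a_1=4, p_1 = 4*7 + 1 = 29, q_1 = 4*1 + 0 = 4.
  i=2: a_2=3, p_2 = 3*29 + 7 = 94, q_2 = 3*4 + 1 = 13.
  i=3: a_3=1, p_3 = 1*94 + 29 = 123, q_3 = 1*13 + 4 = 17.
  i=4: a_4=3, p_4 = 3*123 + 94 = 463, q_4 = 3*17 + 13 = 64.
q_4 = 64 > 30, so the last convergent with denominator <= 30 is p_3/q_3 = 123/17.
The closest fraction with denominator <= 30 is either p_3/q_3 or the intermediate fraction (k*p_3 + p_2)/(k*q_3 + q_2) with the largest k >= 1 whose denominator stays <= 30; these approach x as k grows, and every other convergent or intermediate fraction in range is farther away.
Largest k: floor((30 - q_2)/q_3) = floor((30 - 13)/17) = 1.
That gives (1*123 + 94)/(1*17 + 13) = 217/30.
Compare the errors: |x - 123/17| = |1049*17 - 123*145|/(145*17) = 2/2465, and |x - 217/30| = |1049*30 - 217*145|/(145*30) = 5/4350.
Cross-multiplying, 2*4350 = 8700 < 12325 = 5*2465, so 2/2465 is smaller: the convergent 123/17 is closer to x than 217/30.

123/17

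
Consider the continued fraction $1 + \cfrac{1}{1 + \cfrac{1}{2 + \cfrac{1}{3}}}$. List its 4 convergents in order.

1/1, 2/1, 5/3, 17/10

Using the convergent recurrence p_i = a_i*p_{i-1} + p_{i-2}, q_i = a_i*q_{i-1} + q_{i-2} with p_{-2}=0, p_{-1}=1, q_{-2}=1, q_{-1}=0:
  i=0: a_0=1, p_0 = 1*1 + 0 = 1, q_0 = 1*0 + 1 = 1.
  i=1: a_1=1, p_1 = 1*1 + 1 = 2, q_1 = 1*1 + 0 = 1.
  i=2: a_2=2, p_2 = 2*2 + 1 = 5, q_2 = 2*1 + 1 = 3.
  i=3: a_3=3, p_3 = 3*5 + 2 = 17, q_3 = 3*3 + 1 = 10.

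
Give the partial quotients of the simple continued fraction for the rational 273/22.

Run the Euclidean algorithm on 273 and 22; the successive quotients are the partial quotients a_0, a_1, ... (each step inverts the fractional part left over by the previous one):
  273 = 12*22 + 9, so a_0 = 12.
  22 = 2*9 + 4, so a_1 = 2.
  9 = 2*4 + 1, so a_2 = 2.
  4 = 4*1 + 0, so a_3 = 4.
The remainder reaches 0 after 4 divisions, so the expansion has 4 partial quotients, read off in order.

[12; 2, 2, 4]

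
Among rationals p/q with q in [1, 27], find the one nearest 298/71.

21/5

Expand x = 298/71 as a continued fraction with the Euclidean algorithm:
  298 = 4*71 + 14, so a_0 = 4.
  71 = 5*14 + 1, so a_1 = 5.
  14 = 14*1 + 0, so a_2 = 14.
so x = [4; 5, 14].
Convergents (p_i = a_i*p_{i-1} + p_{i-2}, q_i = a_i*q_{i-1} + q_{i-2} with p_{-2}=0, p_{-1}=1, q_{-2}=1, q_{-1}=0), until the denominator exceeds 27:
  i=0: a_0=4, p_0 = 4*1 + 0 = 4, q_0 = 4*0 + 1 = 1.
  i=1: a_1=5, p_1 = 5*4 + 1 = 21, q_1 = 5*1 + 0 = 5.
  i=2: a_2=14, p_2 = 14*21 + 4 = 298, q_2 = 14*5 + 1 = 71.
q_2 = 71 > 27, so the last convergent with denominator <= 27 is p_1/q_1 = 21/5.
The closest fraction with denominator <= 27 is either p_1/q_1 or the intermediate fraction (k*p_1 + p_0)/(k*q_1 + q_0) with the largest k >= 1 whose denominator stays <= 27; these approach x as k grows, and every other convergent or intermediate fraction in range is farther away.
Largest k: floor((27 - q_0)/q_1) = floor((27 - 1)/5) = 5.
That gives (5*21 + 4)/(5*5 + 1) = 109/26.
Compare the errors: |x - 21/5| = |298*5 - 21*71|/(71*5) = 1/355, and |x - 109/26| = |298*26 - 109*71|/(71*26) = 9/1846.
Cross-multiplying, 1*1846 = 1846 < 3195 = 9*355, so 1/355 is smaller: the convergent 21/5 is closer to x than 109/26.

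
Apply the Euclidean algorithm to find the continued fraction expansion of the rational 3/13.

[0; 4, 3]

Run the Euclidean algorithm on 3 and 13; the successive quotients are the partial quotients a_0, a_1, ... (each step inverts the fractional part left over by the previous one):
  3 = 0*13 + 3, so a_0 = 0.
  13 = 4*3 + 1, so a_1 = 4.
  3 = 3*1 + 0, so a_2 = 3.
The remainder reaches 0 after 3 divisions, so the expansion has 3 partial quotients, read off in order.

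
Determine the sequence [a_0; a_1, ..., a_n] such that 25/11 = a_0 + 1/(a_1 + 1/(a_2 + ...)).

[2; 3, 1, 2]

Run the Euclidean algorithm on 25 and 11; the successive quotients are the partial quotients a_0, a_1, ... (each step inverts the fractional part left over by the previous one):
  25 = 2*11 + 3, so a_0 = 2.
  11 = 3*3 + 2, so a_1 = 3.
  3 = 1*2 + 1, so a_2 = 1.
  2 = 2*1 + 0, so a_3 = 2.
The remainder reaches 0 after 4 divisions, so the expansion has 4 partial quotients, read off in order.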